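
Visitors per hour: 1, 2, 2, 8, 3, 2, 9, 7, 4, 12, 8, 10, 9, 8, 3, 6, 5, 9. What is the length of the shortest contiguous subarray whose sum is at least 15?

2

add 1: running sum 1 < 15
add 2: running sum 3 < 15
add 2: running sum 5 < 15
add 8: running sum 13 < 15
end 4: [2, 2, 8, 3] sum 15, len 4
end 5: [2, 8, 3, 2] sum 15, len 4
end 6: [8, 3, 2, 9] sum 22, len 4
end 7: [9, 7] sum 16, len 2
end 8: [9, 7, 4] sum 20, len 3
end 9: [4, 12] sum 16, len 2
end 10: [12, 8] sum 20, len 2
end 11: [8, 10] sum 18, len 2
end 12: [10, 9] sum 19, len 2
end 13: [9, 8] sum 17, len 2
end 14: [9, 8, 3] sum 20, len 3
end 15: [8, 3, 6] sum 17, len 3
end 16: [8, 3, 6, 5] sum 22, len 4
end 17: [6, 5, 9] sum 20, len 3
Shortest qualifying length: 2.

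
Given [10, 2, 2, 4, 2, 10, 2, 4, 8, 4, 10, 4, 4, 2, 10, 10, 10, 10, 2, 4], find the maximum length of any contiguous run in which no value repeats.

add 10: [10] len 1
add 2: [10, 2] len 2
add 2 (repeat 2, move left end past it): [2] len 1
add 4: [2, 4] len 2
add 2 (repeat 2, move left end past it): [4, 2] len 2
add 10: [4, 2, 10] len 3
add 2 (repeat 2, move left end past it): [10, 2] len 2
add 4: [10, 2, 4] len 3
add 8: [10, 2, 4, 8] len 4
add 4 (repeat 4, move left end past it): [8, 4] len 2
add 10: [8, 4, 10] len 3
add 4 (repeat 4, move left end past it): [10, 4] len 2
add 4 (repeat 4, move left end past it): [4] len 1
add 2: [4, 2] len 2
add 10: [4, 2, 10] len 3
add 10 (repeat 10, move left end past it): [10] len 1
add 10 (repeat 10, move left end past it): [10] len 1
add 10 (repeat 10, move left end past it): [10] len 1
add 2: [10, 2] len 2
add 4: [10, 2, 4] len 3
Longest all-distinct length: 4.

4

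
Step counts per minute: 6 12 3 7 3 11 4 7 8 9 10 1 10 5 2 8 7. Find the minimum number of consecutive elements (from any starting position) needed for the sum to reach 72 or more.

10

add 6: running sum 6 < 72
add 12: running sum 18 < 72
add 3: running sum 21 < 72
add 7: running sum 28 < 72
add 3: running sum 31 < 72
add 11: running sum 42 < 72
add 4: running sum 46 < 72
add 7: running sum 53 < 72
add 8: running sum 61 < 72
add 9: running sum 70 < 72
end 10: [12, 3, 7, 3, 11, 4, 7, 8, 9, 10] sum 74, len 10
end 11: [12, 3, 7, 3, 11, 4, 7, 8, 9, 10, 1] sum 75, len 11
end 12: [3, 7, 3, 11, 4, 7, 8, 9, 10, 1, 10] sum 73, len 11
end 13: [7, 3, 11, 4, 7, 8, 9, 10, 1, 10, 5] sum 75, len 11
end 14: [7, 3, 11, 4, 7, 8, 9, 10, 1, 10, 5, 2] sum 77, len 12
end 15: [11, 4, 7, 8, 9, 10, 1, 10, 5, 2, 8] sum 75, len 11
end 16: [11, 4, 7, 8, 9, 10, 1, 10, 5, 2, 8, 7] sum 82, len 12
Shortest qualifying length: 10.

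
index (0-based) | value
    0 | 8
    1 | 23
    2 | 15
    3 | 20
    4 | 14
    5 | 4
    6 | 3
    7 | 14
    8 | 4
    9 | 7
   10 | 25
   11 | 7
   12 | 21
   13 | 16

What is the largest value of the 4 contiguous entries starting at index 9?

25

Elements at indices 9..12: 7, 25, 7, 21
max(7, 25, 7, 21) = 25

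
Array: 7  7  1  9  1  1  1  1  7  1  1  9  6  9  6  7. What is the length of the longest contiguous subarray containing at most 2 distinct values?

7

Extend right; when distinct count exceeds 2, shrink from the left:
add 7: window [7] (1 distinct), len 1
add 7: window [7, 7] (1 distinct), len 2
add 1: window [7, 7, 1] (2 distinct), len 3
add 9: window [1, 9] (2 distinct), len 2
add 1: window [1, 9, 1] (2 distinct), len 3
add 1: window [1, 9, 1, 1] (2 distinct), len 4
add 1: window [1, 9, 1, 1, 1] (2 distinct), len 5
add 1: window [1, 9, 1, 1, 1, 1] (2 distinct), len 6
add 7: window [1, 1, 1, 1, 7] (2 distinct), len 5
add 1: window [1, 1, 1, 1, 7, 1] (2 distinct), len 6
add 1: window [1, 1, 1, 1, 7, 1, 1] (2 distinct), len 7
add 9: window [1, 1, 9] (2 distinct), len 3
add 6: window [9, 6] (2 distinct), len 2
add 9: window [9, 6, 9] (2 distinct), len 3
add 6: window [9, 6, 9, 6] (2 distinct), len 4
add 7: window [6, 7] (2 distinct), len 2
Longest length with ≤2 distinct: 7.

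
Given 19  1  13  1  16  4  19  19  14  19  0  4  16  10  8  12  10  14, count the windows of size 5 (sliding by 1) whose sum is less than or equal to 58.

[19, 1, 13, 1, 16] → sum 50  ≤ 58 ✓
[1, 13, 1, 16, 4] → sum 35  ≤ 58 ✓
[13, 1, 16, 4, 19] → sum 53  ≤ 58 ✓
[1, 16, 4, 19, 19] → sum 59
[16, 4, 19, 19, 14] → sum 72
[4, 19, 19, 14, 19] → sum 75
[19, 19, 14, 19, 0] → sum 71
[19, 14, 19, 0, 4] → sum 56  ≤ 58 ✓
[14, 19, 0, 4, 16] → sum 53  ≤ 58 ✓
[19, 0, 4, 16, 10] → sum 49  ≤ 58 ✓
[0, 4, 16, 10, 8] → sum 38  ≤ 58 ✓
[4, 16, 10, 8, 12] → sum 50  ≤ 58 ✓
[16, 10, 8, 12, 10] → sum 56  ≤ 58 ✓
[10, 8, 12, 10, 14] → sum 54  ≤ 58 ✓
10 windows satisfy the condition.

10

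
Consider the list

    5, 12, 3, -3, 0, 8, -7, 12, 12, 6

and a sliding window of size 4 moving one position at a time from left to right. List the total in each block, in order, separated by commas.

17, 12, 8, -2, 13, 25, 23

Sliding a size-4 window across the 10 values:
[5, 12, 3, -3] → sum 17
[12, 3, -3, 0] → sum 12
[3, -3, 0, 8] → sum 8
[-3, 0, 8, -7] → sum -2
[0, 8, -7, 12] → sum 13
[8, -7, 12, 12] → sum 25
[-7, 12, 12, 6] → sum 23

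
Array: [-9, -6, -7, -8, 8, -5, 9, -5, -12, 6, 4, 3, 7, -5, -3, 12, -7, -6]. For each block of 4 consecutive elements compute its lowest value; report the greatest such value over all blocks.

-9 -6 -7 -8 → min -9
-6 -7 -8 8 → min -8
-7 -8 8 -5 → min -8
-8 8 -5 9 → min -8
8 -5 9 -5 → min -5
-5 9 -5 -12 → min -12
9 -5 -12 6 → min -12
-5 -12 6 4 → min -12
-12 6 4 3 → min -12
6 4 3 7 → min 3
4 3 7 -5 → min -5
3 7 -5 -3 → min -5
7 -5 -3 12 → min -5
-5 -3 12 -7 → min -7
-3 12 -7 -6 → min -7
Greatest of these is 3.

3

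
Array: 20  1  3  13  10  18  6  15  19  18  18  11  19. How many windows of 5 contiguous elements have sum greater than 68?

4

[20, 1, 3, 13, 10] → sum 47
[1, 3, 13, 10, 18] → sum 45
[3, 13, 10, 18, 6] → sum 50
[13, 10, 18, 6, 15] → sum 62
[10, 18, 6, 15, 19] → sum 68
[18, 6, 15, 19, 18] → sum 76  > 68 ✓
[6, 15, 19, 18, 18] → sum 76  > 68 ✓
[15, 19, 18, 18, 11] → sum 81  > 68 ✓
[19, 18, 18, 11, 19] → sum 85  > 68 ✓
4 windows satisfy the condition.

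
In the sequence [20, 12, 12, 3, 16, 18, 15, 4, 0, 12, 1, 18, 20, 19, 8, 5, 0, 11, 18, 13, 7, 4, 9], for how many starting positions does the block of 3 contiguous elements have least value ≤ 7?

16

20 12 12 → min 12
12 12 3 → min 3  ≤ 7 ✓
12 3 16 → min 3  ≤ 7 ✓
3 16 18 → min 3  ≤ 7 ✓
16 18 15 → min 15
18 15 4 → min 4  ≤ 7 ✓
15 4 0 → min 0  ≤ 7 ✓
4 0 12 → min 0  ≤ 7 ✓
0 12 1 → min 0  ≤ 7 ✓
12 1 18 → min 1  ≤ 7 ✓
1 18 20 → min 1  ≤ 7 ✓
18 20 19 → min 18
20 19 8 → min 8
19 8 5 → min 5  ≤ 7 ✓
8 5 0 → min 0  ≤ 7 ✓
5 0 11 → min 0  ≤ 7 ✓
0 11 18 → min 0  ≤ 7 ✓
11 18 13 → min 11
18 13 7 → min 7  ≤ 7 ✓
13 7 4 → min 4  ≤ 7 ✓
7 4 9 → min 4  ≤ 7 ✓
16 windows satisfy the condition.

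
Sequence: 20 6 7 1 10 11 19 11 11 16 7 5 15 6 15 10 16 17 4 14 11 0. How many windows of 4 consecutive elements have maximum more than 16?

(20, 6, 7, 1) → max 20  > 16 ✓
(6, 7, 1, 10) → max 10
(7, 1, 10, 11) → max 11
(1, 10, 11, 19) → max 19  > 16 ✓
(10, 11, 19, 11) → max 19  > 16 ✓
(11, 19, 11, 11) → max 19  > 16 ✓
(19, 11, 11, 16) → max 19  > 16 ✓
(11, 11, 16, 7) → max 16
(11, 16, 7, 5) → max 16
(16, 7, 5, 15) → max 16
(7, 5, 15, 6) → max 15
(5, 15, 6, 15) → max 15
(15, 6, 15, 10) → max 15
(6, 15, 10, 16) → max 16
(15, 10, 16, 17) → max 17  > 16 ✓
(10, 16, 17, 4) → max 17  > 16 ✓
(16, 17, 4, 14) → max 17  > 16 ✓
(17, 4, 14, 11) → max 17  > 16 ✓
(4, 14, 11, 0) → max 14
9 windows satisfy the condition.

9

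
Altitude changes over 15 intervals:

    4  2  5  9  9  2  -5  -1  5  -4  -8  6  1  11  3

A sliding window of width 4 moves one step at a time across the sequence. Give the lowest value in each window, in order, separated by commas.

(4, 2, 5, 9) → min 2
(2, 5, 9, 9) → min 2
(5, 9, 9, 2) → min 2
(9, 9, 2, -5) → min -5
(9, 2, -5, -1) → min -5
(2, -5, -1, 5) → min -5
(-5, -1, 5, -4) → min -5
(-1, 5, -4, -8) → min -8
(5, -4, -8, 6) → min -8
(-4, -8, 6, 1) → min -8
(-8, 6, 1, 11) → min -8
(6, 1, 11, 3) → min 1

2, 2, 2, -5, -5, -5, -5, -8, -8, -8, -8, 1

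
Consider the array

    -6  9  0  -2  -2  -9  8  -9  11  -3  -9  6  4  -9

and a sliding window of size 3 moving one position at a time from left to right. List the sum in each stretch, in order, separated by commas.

Sliding a size-3 window across the 14 values:
[-6, 9, 0] → sum 3
[9, 0, -2] → sum 7
[0, -2, -2] → sum -4
[-2, -2, -9] → sum -13
[-2, -9, 8] → sum -3
[-9, 8, -9] → sum -10
[8, -9, 11] → sum 10
[-9, 11, -3] → sum -1
[11, -3, -9] → sum -1
[-3, -9, 6] → sum -6
[-9, 6, 4] → sum 1
[6, 4, -9] → sum 1

3, 7, -4, -13, -3, -10, 10, -1, -1, -6, 1, 1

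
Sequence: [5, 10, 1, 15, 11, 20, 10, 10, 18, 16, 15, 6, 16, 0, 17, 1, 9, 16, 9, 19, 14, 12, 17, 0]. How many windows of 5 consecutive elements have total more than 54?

12

5 10 1 15 11 → sum 42
10 1 15 11 20 → sum 57  > 54 ✓
1 15 11 20 10 → sum 57  > 54 ✓
15 11 20 10 10 → sum 66  > 54 ✓
11 20 10 10 18 → sum 69  > 54 ✓
20 10 10 18 16 → sum 74  > 54 ✓
10 10 18 16 15 → sum 69  > 54 ✓
10 18 16 15 6 → sum 65  > 54 ✓
18 16 15 6 16 → sum 71  > 54 ✓
16 15 6 16 0 → sum 53
15 6 16 0 17 → sum 54
6 16 0 17 1 → sum 40
16 0 17 1 9 → sum 43
0 17 1 9 16 → sum 43
17 1 9 16 9 → sum 52
1 9 16 9 19 → sum 54
9 16 9 19 14 → sum 67  > 54 ✓
16 9 19 14 12 → sum 70  > 54 ✓
9 19 14 12 17 → sum 71  > 54 ✓
19 14 12 17 0 → sum 62  > 54 ✓
12 windows satisfy the condition.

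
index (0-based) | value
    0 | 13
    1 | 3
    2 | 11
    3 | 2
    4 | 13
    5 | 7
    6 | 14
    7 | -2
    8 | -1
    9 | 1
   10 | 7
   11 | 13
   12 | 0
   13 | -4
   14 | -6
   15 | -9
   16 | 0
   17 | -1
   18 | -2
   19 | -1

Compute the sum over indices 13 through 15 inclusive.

Elements at indices 13..15: -4, -6, -9
sum(-4, -6, -9) = -19

-19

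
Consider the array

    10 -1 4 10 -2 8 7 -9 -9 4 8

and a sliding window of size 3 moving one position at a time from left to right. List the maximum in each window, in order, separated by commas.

10, 10, 10, 10, 8, 8, 7, 4, 8

(10, -1, 4) → max 10
(-1, 4, 10) → max 10
(4, 10, -2) → max 10
(10, -2, 8) → max 10
(-2, 8, 7) → max 8
(8, 7, -9) → max 8
(7, -9, -9) → max 7
(-9, -9, 4) → max 4
(-9, 4, 8) → max 8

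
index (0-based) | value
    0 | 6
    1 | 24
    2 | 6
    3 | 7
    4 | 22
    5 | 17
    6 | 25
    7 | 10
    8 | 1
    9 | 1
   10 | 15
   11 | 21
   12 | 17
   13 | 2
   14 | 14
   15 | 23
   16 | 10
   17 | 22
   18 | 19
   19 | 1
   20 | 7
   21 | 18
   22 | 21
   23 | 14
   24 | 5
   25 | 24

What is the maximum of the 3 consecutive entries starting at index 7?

Elements at indices 7..9: 10, 1, 1
max(10, 1, 1) = 10

10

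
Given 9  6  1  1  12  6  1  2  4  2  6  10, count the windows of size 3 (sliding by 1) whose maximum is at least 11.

(9, 6, 1) → max 9
(6, 1, 1) → max 6
(1, 1, 12) → max 12  ≥ 11 ✓
(1, 12, 6) → max 12  ≥ 11 ✓
(12, 6, 1) → max 12  ≥ 11 ✓
(6, 1, 2) → max 6
(1, 2, 4) → max 4
(2, 4, 2) → max 4
(4, 2, 6) → max 6
(2, 6, 10) → max 10
3 windows satisfy the condition.

3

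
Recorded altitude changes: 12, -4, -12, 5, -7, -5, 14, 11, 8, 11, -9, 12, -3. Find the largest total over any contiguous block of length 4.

44

12 -4 -12 5 → sum 1
-4 -12 5 -7 → sum -18
-12 5 -7 -5 → sum -19
5 -7 -5 14 → sum 7
-7 -5 14 11 → sum 13
-5 14 11 8 → sum 28
14 11 8 11 → sum 44
11 8 11 -9 → sum 21
8 11 -9 12 → sum 22
11 -9 12 -3 → sum 11
Largest of these is 44.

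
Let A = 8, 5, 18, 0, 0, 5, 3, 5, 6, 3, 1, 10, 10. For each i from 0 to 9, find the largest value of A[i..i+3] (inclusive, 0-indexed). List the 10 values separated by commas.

18, 18, 18, 5, 5, 6, 6, 6, 10, 10

8 5 18 0 → max 18
5 18 0 0 → max 18
18 0 0 5 → max 18
0 0 5 3 → max 5
0 5 3 5 → max 5
5 3 5 6 → max 6
3 5 6 3 → max 6
5 6 3 1 → max 6
6 3 1 10 → max 10
3 1 10 10 → max 10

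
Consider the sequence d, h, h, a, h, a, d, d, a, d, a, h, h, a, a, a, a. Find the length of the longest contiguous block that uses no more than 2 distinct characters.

Extend right; when distinct count exceeds 2, shrink from the left:
add d: window [d] (1 distinct), len 1
add h: window [d, h] (2 distinct), len 2
add h: window [d, h, h] (2 distinct), len 3
add a: window [h, h, a] (2 distinct), len 3
add h: window [h, h, a, h] (2 distinct), len 4
add a: window [h, h, a, h, a] (2 distinct), len 5
add d: window [a, d] (2 distinct), len 2
add d: window [a, d, d] (2 distinct), len 3
add a: window [a, d, d, a] (2 distinct), len 4
add d: window [a, d, d, a, d] (2 distinct), len 5
add a: window [a, d, d, a, d, a] (2 distinct), len 6
add h: window [a, h] (2 distinct), len 2
add h: window [a, h, h] (2 distinct), len 3
add a: window [a, h, h, a] (2 distinct), len 4
add a: window [a, h, h, a, a] (2 distinct), len 5
add a: window [a, h, h, a, a, a] (2 distinct), len 6
add a: window [a, h, h, a, a, a, a] (2 distinct), len 7
Longest length with ≤2 distinct: 7.

7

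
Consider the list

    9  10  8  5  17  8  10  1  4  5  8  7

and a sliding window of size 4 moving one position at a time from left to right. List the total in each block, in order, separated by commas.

Sliding a size-4 window across the 12 values:
(9, 10, 8, 5) → sum 32
(10, 8, 5, 17) → sum 40
(8, 5, 17, 8) → sum 38
(5, 17, 8, 10) → sum 40
(17, 8, 10, 1) → sum 36
(8, 10, 1, 4) → sum 23
(10, 1, 4, 5) → sum 20
(1, 4, 5, 8) → sum 18
(4, 5, 8, 7) → sum 24

32, 40, 38, 40, 36, 23, 20, 18, 24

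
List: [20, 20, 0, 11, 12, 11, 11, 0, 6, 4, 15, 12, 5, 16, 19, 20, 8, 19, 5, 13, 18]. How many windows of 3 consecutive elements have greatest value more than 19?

(20, 20, 0) → max 20  > 19 ✓
(20, 0, 11) → max 20  > 19 ✓
(0, 11, 12) → max 12
(11, 12, 11) → max 12
(12, 11, 11) → max 12
(11, 11, 0) → max 11
(11, 0, 6) → max 11
(0, 6, 4) → max 6
(6, 4, 15) → max 15
(4, 15, 12) → max 15
(15, 12, 5) → max 15
(12, 5, 16) → max 16
(5, 16, 19) → max 19
(16, 19, 20) → max 20  > 19 ✓
(19, 20, 8) → max 20  > 19 ✓
(20, 8, 19) → max 20  > 19 ✓
(8, 19, 5) → max 19
(19, 5, 13) → max 19
(5, 13, 18) → max 18
5 windows satisfy the condition.

5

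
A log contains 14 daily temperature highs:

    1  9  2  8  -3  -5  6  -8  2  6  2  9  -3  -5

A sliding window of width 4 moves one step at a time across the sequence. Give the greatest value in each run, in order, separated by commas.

(1, 9, 2, 8) → max 9
(9, 2, 8, -3) → max 9
(2, 8, -3, -5) → max 8
(8, -3, -5, 6) → max 8
(-3, -5, 6, -8) → max 6
(-5, 6, -8, 2) → max 6
(6, -8, 2, 6) → max 6
(-8, 2, 6, 2) → max 6
(2, 6, 2, 9) → max 9
(6, 2, 9, -3) → max 9
(2, 9, -3, -5) → max 9

9, 9, 8, 8, 6, 6, 6, 6, 9, 9, 9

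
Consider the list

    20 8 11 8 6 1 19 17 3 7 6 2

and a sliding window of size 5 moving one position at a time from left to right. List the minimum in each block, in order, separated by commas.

(20, 8, 11, 8, 6) → min 6
(8, 11, 8, 6, 1) → min 1
(11, 8, 6, 1, 19) → min 1
(8, 6, 1, 19, 17) → min 1
(6, 1, 19, 17, 3) → min 1
(1, 19, 17, 3, 7) → min 1
(19, 17, 3, 7, 6) → min 3
(17, 3, 7, 6, 2) → min 2

6, 1, 1, 1, 1, 1, 3, 2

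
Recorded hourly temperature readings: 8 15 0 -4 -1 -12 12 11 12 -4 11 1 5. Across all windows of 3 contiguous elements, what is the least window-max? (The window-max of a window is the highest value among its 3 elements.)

Each size-3 window and its max:
(8, 15, 0) → max 15
(15, 0, -4) → max 15
(0, -4, -1) → max 0
(-4, -1, -12) → max -1
(-1, -12, 12) → max 12
(-12, 12, 11) → max 12
(12, 11, 12) → max 12
(11, 12, -4) → max 12
(12, -4, 11) → max 12
(-4, 11, 1) → max 11
(11, 1, 5) → max 11
Least of these is -1.

-1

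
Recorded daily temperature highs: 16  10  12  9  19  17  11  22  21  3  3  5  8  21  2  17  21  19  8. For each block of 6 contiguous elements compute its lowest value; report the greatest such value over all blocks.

9

(16, 10, 12, 9, 19, 17) → min 9
(10, 12, 9, 19, 17, 11) → min 9
(12, 9, 19, 17, 11, 22) → min 9
(9, 19, 17, 11, 22, 21) → min 9
(19, 17, 11, 22, 21, 3) → min 3
(17, 11, 22, 21, 3, 3) → min 3
(11, 22, 21, 3, 3, 5) → min 3
(22, 21, 3, 3, 5, 8) → min 3
(21, 3, 3, 5, 8, 21) → min 3
(3, 3, 5, 8, 21, 2) → min 2
(3, 5, 8, 21, 2, 17) → min 2
(5, 8, 21, 2, 17, 21) → min 2
(8, 21, 2, 17, 21, 19) → min 2
(21, 2, 17, 21, 19, 8) → min 2
Greatest of these is 9.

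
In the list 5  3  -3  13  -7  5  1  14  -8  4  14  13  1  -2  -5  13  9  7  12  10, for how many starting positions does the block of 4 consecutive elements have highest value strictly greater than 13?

[5, 3, -3, 13] → max 13
[3, -3, 13, -7] → max 13
[-3, 13, -7, 5] → max 13
[13, -7, 5, 1] → max 13
[-7, 5, 1, 14] → max 14  > 13 ✓
[5, 1, 14, -8] → max 14  > 13 ✓
[1, 14, -8, 4] → max 14  > 13 ✓
[14, -8, 4, 14] → max 14  > 13 ✓
[-8, 4, 14, 13] → max 14  > 13 ✓
[4, 14, 13, 1] → max 14  > 13 ✓
[14, 13, 1, -2] → max 14  > 13 ✓
[13, 1, -2, -5] → max 13
[1, -2, -5, 13] → max 13
[-2, -5, 13, 9] → max 13
[-5, 13, 9, 7] → max 13
[13, 9, 7, 12] → max 13
[9, 7, 12, 10] → max 12
7 windows satisfy the condition.

7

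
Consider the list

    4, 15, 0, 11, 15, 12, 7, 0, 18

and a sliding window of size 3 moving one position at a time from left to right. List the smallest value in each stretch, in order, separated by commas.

Sliding a size-3 window across the 9 values:
(4, 15, 0) → min 0
(15, 0, 11) → min 0
(0, 11, 15) → min 0
(11, 15, 12) → min 11
(15, 12, 7) → min 7
(12, 7, 0) → min 0
(7, 0, 18) → min 0

0, 0, 0, 11, 7, 0, 0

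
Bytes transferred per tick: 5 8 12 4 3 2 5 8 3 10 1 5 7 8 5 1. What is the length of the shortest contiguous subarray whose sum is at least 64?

add 5: running sum 5 < 64
add 8: running sum 13 < 64
add 12: running sum 25 < 64
add 4: running sum 29 < 64
add 3: running sum 32 < 64
add 2: running sum 34 < 64
add 5: running sum 39 < 64
add 8: running sum 47 < 64
add 3: running sum 50 < 64
add 10: running sum 60 < 64
add 1: running sum 61 < 64
end 11: [5, 8, 12, 4, 3, 2, 5, 8, 3, 10, 1, 5] sum 66, len 12
end 12: [8, 12, 4, 3, 2, 5, 8, 3, 10, 1, 5, 7] sum 68, len 12
end 13: [12, 4, 3, 2, 5, 8, 3, 10, 1, 5, 7, 8] sum 68, len 12
end 14: [12, 4, 3, 2, 5, 8, 3, 10, 1, 5, 7, 8, 5] sum 73, len 13
end 15: [12, 4, 3, 2, 5, 8, 3, 10, 1, 5, 7, 8, 5, 1] sum 74, len 14
Shortest qualifying length: 12.

12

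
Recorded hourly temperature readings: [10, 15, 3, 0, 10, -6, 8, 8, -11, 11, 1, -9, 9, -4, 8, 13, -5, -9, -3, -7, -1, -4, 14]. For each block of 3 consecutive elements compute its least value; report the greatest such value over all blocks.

Each size-3 window and its min:
[10, 15, 3] → min 3
[15, 3, 0] → min 0
[3, 0, 10] → min 0
[0, 10, -6] → min -6
[10, -6, 8] → min -6
[-6, 8, 8] → min -6
[8, 8, -11] → min -11
[8, -11, 11] → min -11
[-11, 11, 1] → min -11
[11, 1, -9] → min -9
[1, -9, 9] → min -9
[-9, 9, -4] → min -9
[9, -4, 8] → min -4
[-4, 8, 13] → min -4
[8, 13, -5] → min -5
[13, -5, -9] → min -9
[-5, -9, -3] → min -9
[-9, -3, -7] → min -9
[-3, -7, -1] → min -7
[-7, -1, -4] → min -7
[-1, -4, 14] → min -4
Greatest of these is 3.

3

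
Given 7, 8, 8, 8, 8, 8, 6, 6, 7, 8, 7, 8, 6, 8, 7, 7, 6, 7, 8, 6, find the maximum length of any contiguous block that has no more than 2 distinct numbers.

add 7: window [7] (1 distinct), len 1
add 8: window [7, 8] (2 distinct), len 2
add 8: window [7, 8, 8] (2 distinct), len 3
add 8: window [7, 8, 8, 8] (2 distinct), len 4
add 8: window [7, 8, 8, 8, 8] (2 distinct), len 5
add 8: window [7, 8, 8, 8, 8, 8] (2 distinct), len 6
add 6: window [8, 8, 8, 8, 8, 6] (2 distinct), len 6
add 6: window [8, 8, 8, 8, 8, 6, 6] (2 distinct), len 7
add 7: window [6, 6, 7] (2 distinct), len 3
add 8: window [7, 8] (2 distinct), len 2
add 7: window [7, 8, 7] (2 distinct), len 3
add 8: window [7, 8, 7, 8] (2 distinct), len 4
add 6: window [8, 6] (2 distinct), len 2
add 8: window [8, 6, 8] (2 distinct), len 3
add 7: window [8, 7] (2 distinct), len 2
add 7: window [8, 7, 7] (2 distinct), len 3
add 6: window [7, 7, 6] (2 distinct), len 3
add 7: window [7, 7, 6, 7] (2 distinct), len 4
add 8: window [7, 8] (2 distinct), len 2
add 6: window [8, 6] (2 distinct), len 2
Longest length with ≤2 distinct: 7.

7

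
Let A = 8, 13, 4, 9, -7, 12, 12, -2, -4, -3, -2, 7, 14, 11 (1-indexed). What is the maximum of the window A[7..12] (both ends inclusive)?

Elements at indices 7..12: 12, -2, -4, -3, -2, 7
max(12, -2, -4, -3, -2, 7) = 12

12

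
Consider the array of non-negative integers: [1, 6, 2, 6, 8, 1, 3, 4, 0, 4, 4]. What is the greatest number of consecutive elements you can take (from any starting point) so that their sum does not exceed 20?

6

Extend to the right; shrink from the left whenever the sum exceeds 20:
[1] sum 1 len 1
[1, 6] sum 7 len 2
[1, 6, 2] sum 9 len 3
[1, 6, 2, 6] sum 15 len 4
[2, 6, 8] sum 16 len 3
[2, 6, 8, 1] sum 17 len 4
[2, 6, 8, 1, 3] sum 20 len 5
[8, 1, 3, 4] sum 16 len 4
[8, 1, 3, 4, 0] sum 16 len 5
[8, 1, 3, 4, 0, 4] sum 20 len 6
[1, 3, 4, 0, 4, 4] sum 16 len 6
Longest length seen: 6.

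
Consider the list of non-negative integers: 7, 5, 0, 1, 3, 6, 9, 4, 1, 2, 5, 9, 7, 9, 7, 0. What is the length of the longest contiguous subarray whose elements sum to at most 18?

Extend to the right; shrink from the left whenever the sum exceeds 18:
→ 7: sum 7, len 1
→ 5: sum 12, len 2
→ 0: sum 12, len 3
→ 1: sum 13, len 4
→ 3: sum 16, len 5
→ 6 (dropped 7): sum 15, len 5
→ 9 (dropped 5, 0, 1): sum 18, len 3
→ 4 (dropped 3, 6): sum 13, len 2
→ 1: sum 14, len 3
→ 2: sum 16, len 4
→ 5 (dropped 9): sum 12, len 4
→ 9 (dropped 4): sum 17, len 4
→ 7 (dropped 1, 2, 5): sum 16, len 2
→ 9 (dropped 9): sum 16, len 2
→ 7 (dropped 7): sum 16, len 2
→ 0: sum 16, len 3
Longest length seen: 5.

5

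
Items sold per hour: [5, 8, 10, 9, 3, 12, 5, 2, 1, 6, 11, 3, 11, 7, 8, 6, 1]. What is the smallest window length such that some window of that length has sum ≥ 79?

add 5: running sum 5 < 79
add 8: running sum 13 < 79
add 10: running sum 23 < 79
add 9: running sum 32 < 79
add 3: running sum 35 < 79
add 12: running sum 47 < 79
add 5: running sum 52 < 79
add 2: running sum 54 < 79
add 1: running sum 55 < 79
add 6: running sum 61 < 79
add 11: running sum 72 < 79
add 3: running sum 75 < 79
add 11: shortest ending here [8, 10, 9, 3, 12, 5, 2, 1, 6, 11, 3, 11] sum 81, len 12
add 7: shortest ending here [10, 9, 3, 12, 5, 2, 1, 6, 11, 3, 11, 7] sum 80, len 12
add 8: shortest ending here [10, 9, 3, 12, 5, 2, 1, 6, 11, 3, 11, 7, 8] sum 88, len 13
add 6: shortest ending here [9, 3, 12, 5, 2, 1, 6, 11, 3, 11, 7, 8, 6] sum 84, len 13
add 1: shortest ending here [9, 3, 12, 5, 2, 1, 6, 11, 3, 11, 7, 8, 6, 1] sum 85, len 14
Shortest qualifying length: 12.

12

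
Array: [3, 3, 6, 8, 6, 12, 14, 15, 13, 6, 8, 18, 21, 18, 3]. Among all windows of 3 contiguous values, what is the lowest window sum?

Window sums for each of the 13 positions:
3 3 6 → sum 12
3 6 8 → sum 17
6 8 6 → sum 20
8 6 12 → sum 26
6 12 14 → sum 32
12 14 15 → sum 41
14 15 13 → sum 42
15 13 6 → sum 34
13 6 8 → sum 27
6 8 18 → sum 32
8 18 21 → sum 47
18 21 18 → sum 57
21 18 3 → sum 42
Lowest of these is 12.

12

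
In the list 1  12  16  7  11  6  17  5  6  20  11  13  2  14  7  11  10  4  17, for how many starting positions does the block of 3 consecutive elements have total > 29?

8

1 12 16 → sum 29
12 16 7 → sum 35  > 29 ✓
16 7 11 → sum 34  > 29 ✓
7 11 6 → sum 24
11 6 17 → sum 34  > 29 ✓
6 17 5 → sum 28
17 5 6 → sum 28
5 6 20 → sum 31  > 29 ✓
6 20 11 → sum 37  > 29 ✓
20 11 13 → sum 44  > 29 ✓
11 13 2 → sum 26
13 2 14 → sum 29
2 14 7 → sum 23
14 7 11 → sum 32  > 29 ✓
7 11 10 → sum 28
11 10 4 → sum 25
10 4 17 → sum 31  > 29 ✓
8 windows satisfy the condition.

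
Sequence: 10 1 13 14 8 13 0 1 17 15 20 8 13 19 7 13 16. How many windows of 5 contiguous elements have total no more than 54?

(10, 1, 13, 14, 8) → sum 46  ≤ 54 ✓
(1, 13, 14, 8, 13) → sum 49  ≤ 54 ✓
(13, 14, 8, 13, 0) → sum 48  ≤ 54 ✓
(14, 8, 13, 0, 1) → sum 36  ≤ 54 ✓
(8, 13, 0, 1, 17) → sum 39  ≤ 54 ✓
(13, 0, 1, 17, 15) → sum 46  ≤ 54 ✓
(0, 1, 17, 15, 20) → sum 53  ≤ 54 ✓
(1, 17, 15, 20, 8) → sum 61
(17, 15, 20, 8, 13) → sum 73
(15, 20, 8, 13, 19) → sum 75
(20, 8, 13, 19, 7) → sum 67
(8, 13, 19, 7, 13) → sum 60
(13, 19, 7, 13, 16) → sum 68
7 windows satisfy the condition.

7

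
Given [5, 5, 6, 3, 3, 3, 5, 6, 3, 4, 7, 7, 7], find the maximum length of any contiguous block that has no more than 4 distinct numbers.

Extend right; when distinct count exceeds 4, shrink from the left:
add 5: window [5] (1 distinct), len 1
add 5: window [5, 5] (1 distinct), len 2
add 6: window [5, 5, 6] (2 distinct), len 3
add 3: window [5, 5, 6, 3] (3 distinct), len 4
add 3: window [5, 5, 6, 3, 3] (3 distinct), len 5
add 3: window [5, 5, 6, 3, 3, 3] (3 distinct), len 6
add 5: window [5, 5, 6, 3, 3, 3, 5] (3 distinct), len 7
add 6: window [5, 5, 6, 3, 3, 3, 5, 6] (3 distinct), len 8
add 3: window [5, 5, 6, 3, 3, 3, 5, 6, 3] (3 distinct), len 9
add 4: window [5, 5, 6, 3, 3, 3, 5, 6, 3, 4] (4 distinct), len 10
add 7: window [6, 3, 4, 7] (4 distinct), len 4
add 7: window [6, 3, 4, 7, 7] (4 distinct), len 5
add 7: window [6, 3, 4, 7, 7, 7] (4 distinct), len 6
Longest length with ≤4 distinct: 10.

10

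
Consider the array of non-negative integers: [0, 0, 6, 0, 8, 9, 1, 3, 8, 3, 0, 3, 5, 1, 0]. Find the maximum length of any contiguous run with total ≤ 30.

9

[0] sum 0 len 1
[0, 0] sum 0 len 2
[0, 0, 6] sum 6 len 3
[0, 0, 6, 0] sum 6 len 4
[0, 0, 6, 0, 8] sum 14 len 5
[0, 0, 6, 0, 8, 9] sum 23 len 6
[0, 0, 6, 0, 8, 9, 1] sum 24 len 7
[0, 0, 6, 0, 8, 9, 1, 3] sum 27 len 8
[0, 8, 9, 1, 3, 8] sum 29 len 6
[9, 1, 3, 8, 3] sum 24 len 5
[9, 1, 3, 8, 3, 0] sum 24 len 6
[9, 1, 3, 8, 3, 0, 3] sum 27 len 7
[1, 3, 8, 3, 0, 3, 5] sum 23 len 7
[1, 3, 8, 3, 0, 3, 5, 1] sum 24 len 8
[1, 3, 8, 3, 0, 3, 5, 1, 0] sum 24 len 9
Longest length seen: 9.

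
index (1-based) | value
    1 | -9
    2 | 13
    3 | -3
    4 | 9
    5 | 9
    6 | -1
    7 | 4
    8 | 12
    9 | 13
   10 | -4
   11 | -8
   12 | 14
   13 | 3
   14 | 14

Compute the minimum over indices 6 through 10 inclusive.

-4

Elements at indices 6..10: -1, 4, 12, 13, -4
min(-1, 4, 12, 13, -4) = -4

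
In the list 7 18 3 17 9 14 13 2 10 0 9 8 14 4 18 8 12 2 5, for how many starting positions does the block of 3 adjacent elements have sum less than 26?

6

(7, 18, 3) → sum 28
(18, 3, 17) → sum 38
(3, 17, 9) → sum 29
(17, 9, 14) → sum 40
(9, 14, 13) → sum 36
(14, 13, 2) → sum 29
(13, 2, 10) → sum 25  < 26 ✓
(2, 10, 0) → sum 12  < 26 ✓
(10, 0, 9) → sum 19  < 26 ✓
(0, 9, 8) → sum 17  < 26 ✓
(9, 8, 14) → sum 31
(8, 14, 4) → sum 26
(14, 4, 18) → sum 36
(4, 18, 8) → sum 30
(18, 8, 12) → sum 38
(8, 12, 2) → sum 22  < 26 ✓
(12, 2, 5) → sum 19  < 26 ✓
6 windows satisfy the condition.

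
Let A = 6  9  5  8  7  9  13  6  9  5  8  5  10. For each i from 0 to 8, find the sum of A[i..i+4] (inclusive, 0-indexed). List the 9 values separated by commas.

35, 38, 42, 43, 44, 42, 41, 33, 37

(6, 9, 5, 8, 7) → sum 35
(9, 5, 8, 7, 9) → sum 38
(5, 8, 7, 9, 13) → sum 42
(8, 7, 9, 13, 6) → sum 43
(7, 9, 13, 6, 9) → sum 44
(9, 13, 6, 9, 5) → sum 42
(13, 6, 9, 5, 8) → sum 41
(6, 9, 5, 8, 5) → sum 33
(9, 5, 8, 5, 10) → sum 37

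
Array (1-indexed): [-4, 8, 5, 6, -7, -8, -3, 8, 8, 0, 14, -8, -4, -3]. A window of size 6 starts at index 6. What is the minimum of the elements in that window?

-8

Elements at indices 6..11: -8, -3, 8, 8, 0, 14
min(-8, -3, 8, 8, 0, 14) = -8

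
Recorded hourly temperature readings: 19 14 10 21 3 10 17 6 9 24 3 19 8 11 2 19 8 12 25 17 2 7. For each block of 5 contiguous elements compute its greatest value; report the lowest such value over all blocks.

19 14 10 21 3 → max 21
14 10 21 3 10 → max 21
10 21 3 10 17 → max 21
21 3 10 17 6 → max 21
3 10 17 6 9 → max 17
10 17 6 9 24 → max 24
17 6 9 24 3 → max 24
6 9 24 3 19 → max 24
9 24 3 19 8 → max 24
24 3 19 8 11 → max 24
3 19 8 11 2 → max 19
19 8 11 2 19 → max 19
8 11 2 19 8 → max 19
11 2 19 8 12 → max 19
2 19 8 12 25 → max 25
19 8 12 25 17 → max 25
8 12 25 17 2 → max 25
12 25 17 2 7 → max 25
Lowest of these is 17.

17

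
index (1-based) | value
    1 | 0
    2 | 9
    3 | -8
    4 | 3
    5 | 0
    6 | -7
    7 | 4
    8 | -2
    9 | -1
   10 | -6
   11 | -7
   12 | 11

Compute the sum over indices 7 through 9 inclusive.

Elements at indices 7..9: 4, -2, -1
sum(4, -2, -1) = 1

1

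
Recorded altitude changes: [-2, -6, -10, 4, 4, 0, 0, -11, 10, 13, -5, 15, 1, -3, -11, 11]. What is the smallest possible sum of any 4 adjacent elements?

-2 -6 -10 4 → sum -14
-6 -10 4 4 → sum -8
-10 4 4 0 → sum -2
4 4 0 0 → sum 8
4 0 0 -11 → sum -7
0 0 -11 10 → sum -1
0 -11 10 13 → sum 12
-11 10 13 -5 → sum 7
10 13 -5 15 → sum 33
13 -5 15 1 → sum 24
-5 15 1 -3 → sum 8
15 1 -3 -11 → sum 2
1 -3 -11 11 → sum -2
Smallest of these is -14.

-14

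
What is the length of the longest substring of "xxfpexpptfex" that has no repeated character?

add x: [x] len 1
add x (repeat x, move left end past it): [x] len 1
add f: [x, f] len 2
add p: [x, f, p] len 3
add e: [x, f, p, e] len 4
add x (repeat x, move left end past it): [f, p, e, x] len 4
add p (repeat p, move left end past it): [e, x, p] len 3
add p (repeat p, move left end past it): [p] len 1
add t: [p, t] len 2
add f: [p, t, f] len 3
add e: [p, t, f, e] len 4
add x: [p, t, f, e, x] len 5
Longest all-distinct length: 5.

5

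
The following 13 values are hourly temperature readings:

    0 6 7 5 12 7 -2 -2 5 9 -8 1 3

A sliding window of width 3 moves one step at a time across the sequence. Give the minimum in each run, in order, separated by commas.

0 6 7 → min 0
6 7 5 → min 5
7 5 12 → min 5
5 12 7 → min 5
12 7 -2 → min -2
7 -2 -2 → min -2
-2 -2 5 → min -2
-2 5 9 → min -2
5 9 -8 → min -8
9 -8 1 → min -8
-8 1 3 → min -8

0, 5, 5, 5, -2, -2, -2, -2, -8, -8, -8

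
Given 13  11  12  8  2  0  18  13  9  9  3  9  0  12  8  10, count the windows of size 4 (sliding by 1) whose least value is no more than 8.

12

(13, 11, 12, 8) → min 8  ≤ 8 ✓
(11, 12, 8, 2) → min 2  ≤ 8 ✓
(12, 8, 2, 0) → min 0  ≤ 8 ✓
(8, 2, 0, 18) → min 0  ≤ 8 ✓
(2, 0, 18, 13) → min 0  ≤ 8 ✓
(0, 18, 13, 9) → min 0  ≤ 8 ✓
(18, 13, 9, 9) → min 9
(13, 9, 9, 3) → min 3  ≤ 8 ✓
(9, 9, 3, 9) → min 3  ≤ 8 ✓
(9, 3, 9, 0) → min 0  ≤ 8 ✓
(3, 9, 0, 12) → min 0  ≤ 8 ✓
(9, 0, 12, 8) → min 0  ≤ 8 ✓
(0, 12, 8, 10) → min 0  ≤ 8 ✓
12 windows satisfy the condition.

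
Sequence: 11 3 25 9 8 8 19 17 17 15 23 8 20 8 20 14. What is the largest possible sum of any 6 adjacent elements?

100

11 3 25 9 8 8 → sum 64
3 25 9 8 8 19 → sum 72
25 9 8 8 19 17 → sum 86
9 8 8 19 17 17 → sum 78
8 8 19 17 17 15 → sum 84
8 19 17 17 15 23 → sum 99
19 17 17 15 23 8 → sum 99
17 17 15 23 8 20 → sum 100
17 15 23 8 20 8 → sum 91
15 23 8 20 8 20 → sum 94
23 8 20 8 20 14 → sum 93
Largest of these is 100.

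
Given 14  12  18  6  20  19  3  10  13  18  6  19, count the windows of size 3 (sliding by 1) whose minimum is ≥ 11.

1

(14, 12, 18) → min 12  ≥ 11 ✓
(12, 18, 6) → min 6
(18, 6, 20) → min 6
(6, 20, 19) → min 6
(20, 19, 3) → min 3
(19, 3, 10) → min 3
(3, 10, 13) → min 3
(10, 13, 18) → min 10
(13, 18, 6) → min 6
(18, 6, 19) → min 6
1 window satisfy the condition.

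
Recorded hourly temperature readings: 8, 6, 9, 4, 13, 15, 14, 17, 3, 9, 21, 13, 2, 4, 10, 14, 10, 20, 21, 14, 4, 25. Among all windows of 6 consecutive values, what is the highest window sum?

Each size-6 window and its sum:
8 6 9 4 13 15 → sum 55
6 9 4 13 15 14 → sum 61
9 4 13 15 14 17 → sum 72
4 13 15 14 17 3 → sum 66
13 15 14 17 3 9 → sum 71
15 14 17 3 9 21 → sum 79
14 17 3 9 21 13 → sum 77
17 3 9 21 13 2 → sum 65
3 9 21 13 2 4 → sum 52
9 21 13 2 4 10 → sum 59
21 13 2 4 10 14 → sum 64
13 2 4 10 14 10 → sum 53
2 4 10 14 10 20 → sum 60
4 10 14 10 20 21 → sum 79
10 14 10 20 21 14 → sum 89
14 10 20 21 14 4 → sum 83
10 20 21 14 4 25 → sum 94
Highest of these is 94.

94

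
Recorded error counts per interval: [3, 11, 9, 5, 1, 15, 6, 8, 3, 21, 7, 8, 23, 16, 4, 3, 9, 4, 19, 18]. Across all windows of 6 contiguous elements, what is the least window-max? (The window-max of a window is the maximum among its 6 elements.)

15

[3, 11, 9, 5, 1, 15] → max 15
[11, 9, 5, 1, 15, 6] → max 15
[9, 5, 1, 15, 6, 8] → max 15
[5, 1, 15, 6, 8, 3] → max 15
[1, 15, 6, 8, 3, 21] → max 21
[15, 6, 8, 3, 21, 7] → max 21
[6, 8, 3, 21, 7, 8] → max 21
[8, 3, 21, 7, 8, 23] → max 23
[3, 21, 7, 8, 23, 16] → max 23
[21, 7, 8, 23, 16, 4] → max 23
[7, 8, 23, 16, 4, 3] → max 23
[8, 23, 16, 4, 3, 9] → max 23
[23, 16, 4, 3, 9, 4] → max 23
[16, 4, 3, 9, 4, 19] → max 19
[4, 3, 9, 4, 19, 18] → max 19
Least of these is 15.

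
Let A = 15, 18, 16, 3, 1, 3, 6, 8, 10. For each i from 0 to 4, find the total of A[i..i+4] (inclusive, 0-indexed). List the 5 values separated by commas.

53, 41, 29, 21, 28

(15, 18, 16, 3, 1) → sum 53
(18, 16, 3, 1, 3) → sum 41
(16, 3, 1, 3, 6) → sum 29
(3, 1, 3, 6, 8) → sum 21
(1, 3, 6, 8, 10) → sum 28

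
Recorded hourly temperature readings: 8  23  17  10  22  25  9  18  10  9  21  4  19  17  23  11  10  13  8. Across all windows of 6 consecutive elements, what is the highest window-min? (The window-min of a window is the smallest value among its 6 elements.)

[8, 23, 17, 10, 22, 25] → min 8
[23, 17, 10, 22, 25, 9] → min 9
[17, 10, 22, 25, 9, 18] → min 9
[10, 22, 25, 9, 18, 10] → min 9
[22, 25, 9, 18, 10, 9] → min 9
[25, 9, 18, 10, 9, 21] → min 9
[9, 18, 10, 9, 21, 4] → min 4
[18, 10, 9, 21, 4, 19] → min 4
[10, 9, 21, 4, 19, 17] → min 4
[9, 21, 4, 19, 17, 23] → min 4
[21, 4, 19, 17, 23, 11] → min 4
[4, 19, 17, 23, 11, 10] → min 4
[19, 17, 23, 11, 10, 13] → min 10
[17, 23, 11, 10, 13, 8] → min 8
Highest of these is 10.

10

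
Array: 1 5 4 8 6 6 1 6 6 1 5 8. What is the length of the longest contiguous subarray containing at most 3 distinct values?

7

Extend right; when distinct count exceeds 3, shrink from the left:
[1] 1 distinct, len 1
[1, 5] 2 distinct, len 2
[1, 5, 4] 3 distinct, len 3
[5, 4, 8] 3 distinct, len 3
[4, 8, 6] 3 distinct, len 3
[4, 8, 6, 6] 3 distinct, len 4
[8, 6, 6, 1] 3 distinct, len 4
[8, 6, 6, 1, 6] 3 distinct, len 5
[8, 6, 6, 1, 6, 6] 3 distinct, len 6
[8, 6, 6, 1, 6, 6, 1] 3 distinct, len 7
[6, 6, 1, 6, 6, 1, 5] 3 distinct, len 7
[1, 5, 8] 3 distinct, len 3
Longest length with ≤3 distinct: 7.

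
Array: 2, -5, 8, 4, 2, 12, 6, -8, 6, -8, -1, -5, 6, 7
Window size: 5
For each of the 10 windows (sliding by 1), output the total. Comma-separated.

[2, -5, 8, 4, 2] → sum 11
[-5, 8, 4, 2, 12] → sum 21
[8, 4, 2, 12, 6] → sum 32
[4, 2, 12, 6, -8] → sum 16
[2, 12, 6, -8, 6] → sum 18
[12, 6, -8, 6, -8] → sum 8
[6, -8, 6, -8, -1] → sum -5
[-8, 6, -8, -1, -5] → sum -16
[6, -8, -1, -5, 6] → sum -2
[-8, -1, -5, 6, 7] → sum -1

11, 21, 32, 16, 18, 8, -5, -16, -2, -1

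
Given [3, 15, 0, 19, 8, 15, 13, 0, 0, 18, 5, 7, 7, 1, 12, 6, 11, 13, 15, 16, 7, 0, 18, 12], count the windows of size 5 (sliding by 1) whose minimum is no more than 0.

(3, 15, 0, 19, 8) → min 0  ≤ 0 ✓
(15, 0, 19, 8, 15) → min 0  ≤ 0 ✓
(0, 19, 8, 15, 13) → min 0  ≤ 0 ✓
(19, 8, 15, 13, 0) → min 0  ≤ 0 ✓
(8, 15, 13, 0, 0) → min 0  ≤ 0 ✓
(15, 13, 0, 0, 18) → min 0  ≤ 0 ✓
(13, 0, 0, 18, 5) → min 0  ≤ 0 ✓
(0, 0, 18, 5, 7) → min 0  ≤ 0 ✓
(0, 18, 5, 7, 7) → min 0  ≤ 0 ✓
(18, 5, 7, 7, 1) → min 1
(5, 7, 7, 1, 12) → min 1
(7, 7, 1, 12, 6) → min 1
(7, 1, 12, 6, 11) → min 1
(1, 12, 6, 11, 13) → min 1
(12, 6, 11, 13, 15) → min 6
(6, 11, 13, 15, 16) → min 6
(11, 13, 15, 16, 7) → min 7
(13, 15, 16, 7, 0) → min 0  ≤ 0 ✓
(15, 16, 7, 0, 18) → min 0  ≤ 0 ✓
(16, 7, 0, 18, 12) → min 0  ≤ 0 ✓
12 windows satisfy the condition.

12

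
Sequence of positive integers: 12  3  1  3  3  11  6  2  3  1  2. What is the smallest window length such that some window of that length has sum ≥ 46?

11

add 12: running sum 12 < 46
add 3: running sum 15 < 46
add 1: running sum 16 < 46
add 3: running sum 19 < 46
add 3: running sum 22 < 46
add 11: running sum 33 < 46
add 6: running sum 39 < 46
add 2: running sum 41 < 46
add 3: running sum 44 < 46
add 1: running sum 45 < 46
add 2: shortest ending here [12, 3, 1, 3, 3, 11, 6, 2, 3, 1, 2] sum 47, len 11
Shortest qualifying length: 11.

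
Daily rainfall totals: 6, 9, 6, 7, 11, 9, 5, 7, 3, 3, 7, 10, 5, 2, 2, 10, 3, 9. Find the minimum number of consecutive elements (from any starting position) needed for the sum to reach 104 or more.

Extend right; whenever the sum reaches 104, record the length and shrink from the left:
add 6: running sum 6 < 104
add 9: running sum 15 < 104
add 6: running sum 21 < 104
add 7: running sum 28 < 104
add 11: running sum 39 < 104
add 9: running sum 48 < 104
add 5: running sum 53 < 104
add 7: running sum 60 < 104
add 3: running sum 63 < 104
add 3: running sum 66 < 104
add 7: running sum 73 < 104
add 10: running sum 83 < 104
add 5: running sum 88 < 104
add 2: running sum 90 < 104
add 2: running sum 92 < 104
add 10: running sum 102 < 104
end 16: [6, 9, 6, 7, 11, 9, 5, 7, 3, 3, 7, 10, 5, 2, 2, 10, 3] sum 105, len 17
end 17: [9, 6, 7, 11, 9, 5, 7, 3, 3, 7, 10, 5, 2, 2, 10, 3, 9] sum 108, len 17
Shortest qualifying length: 17.

17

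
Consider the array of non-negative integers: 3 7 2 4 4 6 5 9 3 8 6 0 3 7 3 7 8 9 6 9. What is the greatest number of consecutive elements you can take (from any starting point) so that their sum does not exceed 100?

Extend to the right; shrink from the left whenever the sum exceeds 100:
→ 3: sum 3, len 1
→ 7: sum 10, len 2
→ 2: sum 12, len 3
→ 4: sum 16, len 4
→ 4: sum 20, len 5
→ 6: sum 26, len 6
→ 5: sum 31, len 7
→ 9: sum 40, len 8
→ 3: sum 43, len 9
→ 8: sum 51, len 10
→ 6: sum 57, len 11
→ 0: sum 57, len 12
→ 3: sum 60, len 13
→ 7: sum 67, len 14
→ 3: sum 70, len 15
→ 7: sum 77, len 16
→ 8: sum 85, len 17
→ 9: sum 94, len 18
→ 6: sum 100, len 19
→ 9 (dropped 3, 7): sum 99, len 18
Longest length seen: 19.

19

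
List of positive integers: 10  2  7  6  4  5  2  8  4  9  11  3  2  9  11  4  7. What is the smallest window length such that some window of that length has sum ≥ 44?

Extend right; whenever the sum reaches 44, record the length and shrink from the left:
add 10: running sum 10 < 44
add 2: running sum 12 < 44
add 7: running sum 19 < 44
add 6: running sum 25 < 44
add 4: running sum 29 < 44
add 5: running sum 34 < 44
add 2: running sum 36 < 44
end 7: [10, 2, 7, 6, 4, 5, 2, 8] sum 44, len 8
end 8: [10, 2, 7, 6, 4, 5, 2, 8, 4] sum 48, len 9
end 9: [7, 6, 4, 5, 2, 8, 4, 9] sum 45, len 8
end 10: [6, 4, 5, 2, 8, 4, 9, 11] sum 49, len 8
end 11: [4, 5, 2, 8, 4, 9, 11, 3] sum 46, len 8
end 12: [5, 2, 8, 4, 9, 11, 3, 2] sum 44, len 8
end 13: [8, 4, 9, 11, 3, 2, 9] sum 46, len 7
end 14: [9, 11, 3, 2, 9, 11] sum 45, len 6
end 15: [9, 11, 3, 2, 9, 11, 4] sum 49, len 7
end 16: [11, 3, 2, 9, 11, 4, 7] sum 47, len 7
Shortest qualifying length: 6.

6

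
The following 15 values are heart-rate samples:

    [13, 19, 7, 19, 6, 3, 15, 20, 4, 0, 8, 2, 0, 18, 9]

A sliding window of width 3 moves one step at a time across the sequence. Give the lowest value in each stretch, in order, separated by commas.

(13, 19, 7) → min 7
(19, 7, 19) → min 7
(7, 19, 6) → min 6
(19, 6, 3) → min 3
(6, 3, 15) → min 3
(3, 15, 20) → min 3
(15, 20, 4) → min 4
(20, 4, 0) → min 0
(4, 0, 8) → min 0
(0, 8, 2) → min 0
(8, 2, 0) → min 0
(2, 0, 18) → min 0
(0, 18, 9) → min 0

7, 7, 6, 3, 3, 3, 4, 0, 0, 0, 0, 0, 0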